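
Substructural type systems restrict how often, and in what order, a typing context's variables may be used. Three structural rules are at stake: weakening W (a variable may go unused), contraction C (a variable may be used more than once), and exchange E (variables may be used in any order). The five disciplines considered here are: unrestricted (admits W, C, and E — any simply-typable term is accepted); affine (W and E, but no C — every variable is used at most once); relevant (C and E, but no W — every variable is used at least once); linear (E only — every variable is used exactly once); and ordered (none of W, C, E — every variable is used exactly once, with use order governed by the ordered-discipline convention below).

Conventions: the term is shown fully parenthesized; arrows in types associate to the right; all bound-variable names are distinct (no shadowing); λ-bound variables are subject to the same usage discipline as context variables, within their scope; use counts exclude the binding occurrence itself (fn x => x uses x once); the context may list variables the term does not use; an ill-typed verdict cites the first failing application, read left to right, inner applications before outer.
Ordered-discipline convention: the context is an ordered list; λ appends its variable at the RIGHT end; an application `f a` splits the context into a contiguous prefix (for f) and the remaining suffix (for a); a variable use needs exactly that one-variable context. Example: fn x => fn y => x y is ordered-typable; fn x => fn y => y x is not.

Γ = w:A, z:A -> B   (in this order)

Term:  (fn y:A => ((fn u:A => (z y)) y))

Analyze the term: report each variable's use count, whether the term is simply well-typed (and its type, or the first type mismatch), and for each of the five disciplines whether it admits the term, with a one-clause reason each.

counts: w: 0×; z: 1×; y (bound): 2×; u (bound): 0×
order of uses: z, y, y
typing: well-typed at A -> B
ordered: ✗, y ×2 used more than once (contraction); unused: w, u — weakening required
linear: ✗, y ×2 used more than once (contraction); unused: w, u — weakening required
affine: ✗, y ×2 used more than once (contraction)
relevant: ✗, unused: w, u — weakening required
unrestricted: ✓, typability at A -> B is all that's needed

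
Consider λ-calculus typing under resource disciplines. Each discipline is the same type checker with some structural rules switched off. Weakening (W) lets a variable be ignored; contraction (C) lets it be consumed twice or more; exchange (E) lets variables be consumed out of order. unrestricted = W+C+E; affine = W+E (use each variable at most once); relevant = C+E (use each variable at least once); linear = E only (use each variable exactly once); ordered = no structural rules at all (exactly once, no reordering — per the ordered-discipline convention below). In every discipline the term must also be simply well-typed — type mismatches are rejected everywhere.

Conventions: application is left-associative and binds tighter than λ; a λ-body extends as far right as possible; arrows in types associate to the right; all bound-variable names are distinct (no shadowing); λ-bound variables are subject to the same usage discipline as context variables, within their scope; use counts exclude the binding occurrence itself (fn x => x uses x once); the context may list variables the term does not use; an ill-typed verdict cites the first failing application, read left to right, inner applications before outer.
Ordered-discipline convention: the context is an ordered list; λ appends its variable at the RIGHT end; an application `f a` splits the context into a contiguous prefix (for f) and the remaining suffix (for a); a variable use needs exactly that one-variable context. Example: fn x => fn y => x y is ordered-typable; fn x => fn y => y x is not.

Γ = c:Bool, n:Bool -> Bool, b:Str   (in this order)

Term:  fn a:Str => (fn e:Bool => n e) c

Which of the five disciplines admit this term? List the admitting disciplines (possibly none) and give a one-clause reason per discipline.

admitted in: affine, unrestricted
counts: c: 1, n: 1, b: 0, a (bound): 0, e (bound): 1
order of uses: n, e, c
typing: the term checks, with type Str -> Bool
ordered ✗ (unused: b, a — weakening required)
linear ✗ (unused: b, a — weakening required)
affine ✓ (c, n, b, a, e: no repeats, contraction unneeded)
relevant ✗ (unused: b, a — weakening required)
unrestricted ✓ (simply typable at Str -> Bool; W, C, E all held)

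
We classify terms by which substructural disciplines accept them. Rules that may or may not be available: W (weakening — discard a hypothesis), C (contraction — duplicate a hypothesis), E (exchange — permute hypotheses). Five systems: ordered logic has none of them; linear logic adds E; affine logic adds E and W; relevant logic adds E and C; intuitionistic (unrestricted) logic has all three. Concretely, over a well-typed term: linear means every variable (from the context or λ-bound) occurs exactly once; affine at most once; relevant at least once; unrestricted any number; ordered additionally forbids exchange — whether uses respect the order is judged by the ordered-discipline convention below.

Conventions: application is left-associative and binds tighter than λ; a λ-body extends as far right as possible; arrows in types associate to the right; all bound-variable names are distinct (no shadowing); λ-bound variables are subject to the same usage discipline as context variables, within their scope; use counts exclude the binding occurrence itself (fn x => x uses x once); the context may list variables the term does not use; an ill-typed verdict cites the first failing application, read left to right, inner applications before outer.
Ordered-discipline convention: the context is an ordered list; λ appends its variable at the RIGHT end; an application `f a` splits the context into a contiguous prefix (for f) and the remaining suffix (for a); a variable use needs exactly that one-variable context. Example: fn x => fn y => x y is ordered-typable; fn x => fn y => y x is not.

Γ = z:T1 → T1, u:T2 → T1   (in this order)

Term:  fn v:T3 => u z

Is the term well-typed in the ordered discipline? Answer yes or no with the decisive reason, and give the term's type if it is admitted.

no — the type mismatch rejects it
use counts: z=1; u=1; v (bound)=0
use order (left to right): u, z
typing: ill-typed: argument of type T1 → T1 where T2 is required
summary: ordered ✗ | linear ✗ | affine ✗ | relevant ✗ | unrestricted ✗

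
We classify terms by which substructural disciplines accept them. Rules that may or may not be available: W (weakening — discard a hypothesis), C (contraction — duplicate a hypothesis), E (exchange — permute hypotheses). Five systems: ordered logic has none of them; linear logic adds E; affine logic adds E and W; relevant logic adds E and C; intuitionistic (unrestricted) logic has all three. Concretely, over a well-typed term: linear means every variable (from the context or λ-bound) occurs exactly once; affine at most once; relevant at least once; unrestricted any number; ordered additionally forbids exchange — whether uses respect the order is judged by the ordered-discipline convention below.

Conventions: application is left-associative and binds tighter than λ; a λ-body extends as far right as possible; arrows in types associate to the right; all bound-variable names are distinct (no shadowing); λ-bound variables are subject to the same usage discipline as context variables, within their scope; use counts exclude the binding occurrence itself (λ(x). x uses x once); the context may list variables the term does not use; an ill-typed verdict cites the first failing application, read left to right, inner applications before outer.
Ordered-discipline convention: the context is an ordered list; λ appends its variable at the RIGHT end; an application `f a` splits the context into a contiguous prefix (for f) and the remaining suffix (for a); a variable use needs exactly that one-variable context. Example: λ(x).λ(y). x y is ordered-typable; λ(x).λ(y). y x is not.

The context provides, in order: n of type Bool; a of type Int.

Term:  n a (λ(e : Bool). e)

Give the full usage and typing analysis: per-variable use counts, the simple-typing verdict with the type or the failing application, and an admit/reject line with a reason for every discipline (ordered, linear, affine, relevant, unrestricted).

usage: n: 1; a: 1; e (λ-bound): 1
uses in reading order: n, a, e
typing: ill-typed: applying a non-function (Bool)
ordered: ✗, fails simple typing
linear: ✗, a type mismatch blocks all five
affine: ✗, the type mismatch rejects it
relevant: ✗, not simply typable
unrestricted: ✗, fails simple typing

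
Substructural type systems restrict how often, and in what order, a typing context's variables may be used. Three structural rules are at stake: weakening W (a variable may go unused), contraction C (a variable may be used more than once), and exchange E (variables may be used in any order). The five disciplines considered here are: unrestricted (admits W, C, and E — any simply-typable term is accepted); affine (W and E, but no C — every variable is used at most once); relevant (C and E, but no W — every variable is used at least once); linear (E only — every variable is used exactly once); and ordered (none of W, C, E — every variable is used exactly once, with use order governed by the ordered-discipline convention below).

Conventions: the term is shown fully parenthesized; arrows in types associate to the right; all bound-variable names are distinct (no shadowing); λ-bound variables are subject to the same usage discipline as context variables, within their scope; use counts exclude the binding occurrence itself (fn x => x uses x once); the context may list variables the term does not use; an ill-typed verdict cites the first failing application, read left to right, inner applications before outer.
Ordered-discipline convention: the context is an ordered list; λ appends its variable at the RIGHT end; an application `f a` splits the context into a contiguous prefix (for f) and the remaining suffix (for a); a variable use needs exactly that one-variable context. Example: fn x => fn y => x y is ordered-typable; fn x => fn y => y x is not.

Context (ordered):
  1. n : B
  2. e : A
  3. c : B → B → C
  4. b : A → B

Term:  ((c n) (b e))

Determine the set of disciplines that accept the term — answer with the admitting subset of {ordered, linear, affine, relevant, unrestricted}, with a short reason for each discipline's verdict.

admitting disciplines: linear, affine, relevant, unrestricted
variable uses: n=1; e=1; c=1; b=1
uses in reading order: c, n, b, e
typing: the term checks, with type C
ordered ✗ (no ordered split (uses run c, n, b, e))
linear ✓ (each of n, e, c, b used exactly once)
affine ✓ (n, e, c, b: no repeats, contraction unneeded)
relevant ✓ (at least one use each (n, e, c, b))
unrestricted ✓ (simply typable at C; W, C, E all held)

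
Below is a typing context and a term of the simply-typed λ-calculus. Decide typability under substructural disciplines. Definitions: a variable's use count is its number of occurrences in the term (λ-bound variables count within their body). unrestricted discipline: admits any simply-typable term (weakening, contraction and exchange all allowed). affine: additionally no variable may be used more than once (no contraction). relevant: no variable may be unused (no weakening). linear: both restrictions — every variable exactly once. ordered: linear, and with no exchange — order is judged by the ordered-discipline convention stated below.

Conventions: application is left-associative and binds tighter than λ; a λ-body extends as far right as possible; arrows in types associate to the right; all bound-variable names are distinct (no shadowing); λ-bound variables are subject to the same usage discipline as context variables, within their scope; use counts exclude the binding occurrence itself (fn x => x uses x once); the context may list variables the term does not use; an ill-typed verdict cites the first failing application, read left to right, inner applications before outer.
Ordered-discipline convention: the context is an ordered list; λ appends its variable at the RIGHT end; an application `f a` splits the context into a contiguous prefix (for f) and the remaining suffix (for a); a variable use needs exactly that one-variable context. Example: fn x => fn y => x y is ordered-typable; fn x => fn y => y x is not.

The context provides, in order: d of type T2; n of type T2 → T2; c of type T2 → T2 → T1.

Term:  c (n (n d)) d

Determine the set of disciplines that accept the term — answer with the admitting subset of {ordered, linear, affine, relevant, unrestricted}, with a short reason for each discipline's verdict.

admitted by: relevant, unrestricted
variable uses: d=2, n=2, c=1
uses in reading order: c, n, n, d, d
typing: the term checks, with type T1
ordered: ✗, uses contraction: d ×2, n ×2
linear: ✗, uses contraction: d ×2, n ×2
affine: ✗, uses contraction: d ×2, n ×2
relevant: ✓, every one of d, n, c appears
unrestricted: ✓, typability at T1 is all that's needed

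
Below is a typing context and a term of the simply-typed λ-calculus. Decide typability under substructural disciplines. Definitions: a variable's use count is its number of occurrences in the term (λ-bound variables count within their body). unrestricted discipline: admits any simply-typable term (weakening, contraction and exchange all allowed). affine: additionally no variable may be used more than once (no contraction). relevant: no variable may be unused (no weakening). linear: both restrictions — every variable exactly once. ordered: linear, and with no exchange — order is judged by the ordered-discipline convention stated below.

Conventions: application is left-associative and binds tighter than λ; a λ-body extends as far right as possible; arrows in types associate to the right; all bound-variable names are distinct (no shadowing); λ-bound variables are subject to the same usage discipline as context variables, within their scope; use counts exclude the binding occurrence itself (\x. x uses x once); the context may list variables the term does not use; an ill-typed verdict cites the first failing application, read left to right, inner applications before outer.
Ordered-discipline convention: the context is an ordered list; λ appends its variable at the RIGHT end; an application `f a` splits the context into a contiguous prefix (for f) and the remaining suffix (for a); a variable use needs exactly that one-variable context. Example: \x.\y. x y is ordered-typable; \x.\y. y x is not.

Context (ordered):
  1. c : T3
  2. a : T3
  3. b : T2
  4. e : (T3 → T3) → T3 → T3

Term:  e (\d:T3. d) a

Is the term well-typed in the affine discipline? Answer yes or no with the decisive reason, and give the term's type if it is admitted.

yes — no duplicate uses among c, a, b, e, d; term : T3
use counts: c: 0, a: 1, b: 0, e: 1, d (bound): 1
left-to-right use order: e, d, a
typing: well-typed — term : T3
per-discipline verdicts: ordered ✗ · linear ✗ · affine ✓ · relevant ✗ · unrestricted ✓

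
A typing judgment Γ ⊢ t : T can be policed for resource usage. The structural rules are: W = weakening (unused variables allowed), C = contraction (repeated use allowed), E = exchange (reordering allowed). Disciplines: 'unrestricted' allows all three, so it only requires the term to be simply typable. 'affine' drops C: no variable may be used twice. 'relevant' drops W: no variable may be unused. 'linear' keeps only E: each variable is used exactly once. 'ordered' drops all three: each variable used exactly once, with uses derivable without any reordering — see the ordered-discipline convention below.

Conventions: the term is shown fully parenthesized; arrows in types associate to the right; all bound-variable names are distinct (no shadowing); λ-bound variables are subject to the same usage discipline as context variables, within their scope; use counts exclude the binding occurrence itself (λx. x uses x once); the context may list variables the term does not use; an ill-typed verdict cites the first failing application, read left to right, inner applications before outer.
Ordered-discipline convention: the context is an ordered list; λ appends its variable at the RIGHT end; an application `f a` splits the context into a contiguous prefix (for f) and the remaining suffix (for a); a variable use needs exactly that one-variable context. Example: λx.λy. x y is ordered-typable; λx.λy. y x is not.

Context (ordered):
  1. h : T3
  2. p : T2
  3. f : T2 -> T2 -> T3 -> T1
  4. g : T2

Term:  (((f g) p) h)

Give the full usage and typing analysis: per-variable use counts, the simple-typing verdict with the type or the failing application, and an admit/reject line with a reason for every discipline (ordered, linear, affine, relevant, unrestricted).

variable uses: h ×1; p ×1; f ×1; g ×1
use order (left to right): f, g, p, h
typing: well-typed at T1
ordered: ✗ — use order f, g, p, h needs exchange
linear: ✓ — exactly-once usage across h, p, f, g
affine: ✓ — at most one use each (h, p, f, g)
relevant: ✓ — at least one use each (h, p, f, g)
unrestricted: ✓ — well-typed at T1; no restrictions here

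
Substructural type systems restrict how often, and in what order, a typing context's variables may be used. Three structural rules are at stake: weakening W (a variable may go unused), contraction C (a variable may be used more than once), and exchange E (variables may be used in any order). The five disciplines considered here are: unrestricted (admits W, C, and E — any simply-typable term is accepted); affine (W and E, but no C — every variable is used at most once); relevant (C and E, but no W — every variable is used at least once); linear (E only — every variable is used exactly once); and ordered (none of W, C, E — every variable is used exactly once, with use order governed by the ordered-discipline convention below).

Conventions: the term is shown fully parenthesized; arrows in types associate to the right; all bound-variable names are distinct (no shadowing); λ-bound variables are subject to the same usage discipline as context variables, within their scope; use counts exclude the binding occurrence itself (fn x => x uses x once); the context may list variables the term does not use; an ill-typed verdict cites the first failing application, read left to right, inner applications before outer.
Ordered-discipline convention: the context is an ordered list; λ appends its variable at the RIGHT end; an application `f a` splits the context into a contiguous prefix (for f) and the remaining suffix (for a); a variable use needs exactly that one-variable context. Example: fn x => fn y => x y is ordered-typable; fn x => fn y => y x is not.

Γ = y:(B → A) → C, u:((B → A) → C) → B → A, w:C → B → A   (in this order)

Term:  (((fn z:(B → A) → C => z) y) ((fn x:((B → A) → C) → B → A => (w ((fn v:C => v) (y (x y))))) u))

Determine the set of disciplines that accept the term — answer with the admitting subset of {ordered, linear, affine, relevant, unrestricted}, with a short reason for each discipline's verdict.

admitted in: relevant, unrestricted
counts: y=3, u=1, w=1, z (λ-bound)=1, x (λ-bound)=1, v (λ-bound)=1
order of uses: z, y, w, v, y, x, y, u
typing: well-typed at C
ordered: ✗, uses contraction: y ×3
linear: ✗, uses contraction: y ×3
affine: ✗, uses contraction: y ×3
relevant: ✓, at least one use each (y, u, w, z, x, v)
unrestricted: ✓, well-typed at C; no restrictions here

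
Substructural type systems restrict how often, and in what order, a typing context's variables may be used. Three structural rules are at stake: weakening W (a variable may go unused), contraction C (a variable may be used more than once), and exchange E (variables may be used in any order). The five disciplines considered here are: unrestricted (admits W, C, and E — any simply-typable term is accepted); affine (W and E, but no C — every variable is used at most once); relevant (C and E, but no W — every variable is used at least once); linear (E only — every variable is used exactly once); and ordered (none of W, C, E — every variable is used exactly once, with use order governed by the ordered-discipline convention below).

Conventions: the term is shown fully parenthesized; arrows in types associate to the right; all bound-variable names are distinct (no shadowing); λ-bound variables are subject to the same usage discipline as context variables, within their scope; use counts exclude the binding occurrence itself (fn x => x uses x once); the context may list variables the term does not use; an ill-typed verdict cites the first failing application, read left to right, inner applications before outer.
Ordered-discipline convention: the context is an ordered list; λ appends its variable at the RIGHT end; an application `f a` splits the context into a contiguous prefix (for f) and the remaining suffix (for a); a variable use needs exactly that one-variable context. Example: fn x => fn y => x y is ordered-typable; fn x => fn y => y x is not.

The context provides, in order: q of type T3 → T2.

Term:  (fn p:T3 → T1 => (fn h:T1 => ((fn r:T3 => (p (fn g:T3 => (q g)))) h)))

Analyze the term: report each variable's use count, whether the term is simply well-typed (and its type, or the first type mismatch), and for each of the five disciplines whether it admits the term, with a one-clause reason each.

variable uses: q=1, p [bound]=1, h [bound]=1, r [bound]=0, g [bound]=1
uses in reading order: p, q, g, h
typing: ill-typed: an application expects T3 but receives T3 → T2
ordered ✗ (fails simple typing)
linear ✗ (a type mismatch blocks all five)
affine ✗ (the type mismatch rejects it)
relevant ✗ (not simply typable)
unrestricted ✗ (fails simple typing)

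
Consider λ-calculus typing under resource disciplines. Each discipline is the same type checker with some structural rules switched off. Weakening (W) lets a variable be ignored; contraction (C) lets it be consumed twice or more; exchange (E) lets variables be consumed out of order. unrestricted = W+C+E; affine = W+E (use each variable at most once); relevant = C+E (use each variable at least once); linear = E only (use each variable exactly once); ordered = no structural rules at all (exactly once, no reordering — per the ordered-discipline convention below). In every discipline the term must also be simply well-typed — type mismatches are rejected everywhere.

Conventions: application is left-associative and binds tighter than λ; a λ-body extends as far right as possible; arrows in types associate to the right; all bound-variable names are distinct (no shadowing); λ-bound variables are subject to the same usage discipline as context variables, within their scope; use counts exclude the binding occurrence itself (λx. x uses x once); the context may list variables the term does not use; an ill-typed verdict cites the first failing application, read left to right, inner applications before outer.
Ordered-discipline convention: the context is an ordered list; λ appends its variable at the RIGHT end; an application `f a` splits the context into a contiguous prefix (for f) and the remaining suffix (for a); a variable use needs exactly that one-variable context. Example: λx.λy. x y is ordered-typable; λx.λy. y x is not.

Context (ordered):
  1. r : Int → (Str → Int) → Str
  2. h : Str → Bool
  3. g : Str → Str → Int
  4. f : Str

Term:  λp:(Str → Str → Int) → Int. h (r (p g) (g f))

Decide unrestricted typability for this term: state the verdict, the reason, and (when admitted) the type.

yes — well-typed at ((Str → Str → Int) → Int) → Bool; no restrictions here; term : ((Str → Str → Int) → Int) → Bool
use counts: r ×1, h ×1, g ×2, f ×1, p (λ-bound) ×1
use order (left to right): h, r, p, g, g, f
typing: the term checks, with type ((Str → Str → Int) → Int) → Bool
per-discipline verdicts: ordered ✗; linear ✗; affine ✗; relevant ✓; unrestricted ✓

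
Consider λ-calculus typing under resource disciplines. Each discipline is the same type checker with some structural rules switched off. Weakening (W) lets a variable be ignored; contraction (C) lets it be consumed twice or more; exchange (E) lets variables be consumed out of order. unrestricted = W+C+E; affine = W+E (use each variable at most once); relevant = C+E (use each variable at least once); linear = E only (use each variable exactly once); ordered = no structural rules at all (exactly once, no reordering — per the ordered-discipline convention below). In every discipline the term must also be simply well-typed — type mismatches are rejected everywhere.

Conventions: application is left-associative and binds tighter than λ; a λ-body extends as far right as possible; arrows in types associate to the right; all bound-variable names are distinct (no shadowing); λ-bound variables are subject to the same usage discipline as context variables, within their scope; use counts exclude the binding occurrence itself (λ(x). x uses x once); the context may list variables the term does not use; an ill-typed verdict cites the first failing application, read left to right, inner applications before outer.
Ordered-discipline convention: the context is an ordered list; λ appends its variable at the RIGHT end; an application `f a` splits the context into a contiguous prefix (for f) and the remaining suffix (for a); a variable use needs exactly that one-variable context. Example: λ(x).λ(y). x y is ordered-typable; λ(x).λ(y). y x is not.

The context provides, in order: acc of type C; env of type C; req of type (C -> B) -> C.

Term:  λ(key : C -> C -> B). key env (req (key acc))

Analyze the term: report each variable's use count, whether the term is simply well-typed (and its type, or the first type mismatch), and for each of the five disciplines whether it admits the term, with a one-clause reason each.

variable uses: acc: 1×, env: 1×, req: 1×, key (λ-bound): 2×
use order (left to right): key, env, req, key, acc
typing: well-typed — term : (C -> C -> B) -> B
ordered: ✗, key ×2 used more than once (contraction)
linear: ✗, key ×2 used more than once (contraction)
affine: ✗, key ×2 used more than once (contraction)
relevant: ✓, acc, env, req, key: all used, weakening unneeded
unrestricted: ✓, typability at (C -> C -> B) -> B is all that's needed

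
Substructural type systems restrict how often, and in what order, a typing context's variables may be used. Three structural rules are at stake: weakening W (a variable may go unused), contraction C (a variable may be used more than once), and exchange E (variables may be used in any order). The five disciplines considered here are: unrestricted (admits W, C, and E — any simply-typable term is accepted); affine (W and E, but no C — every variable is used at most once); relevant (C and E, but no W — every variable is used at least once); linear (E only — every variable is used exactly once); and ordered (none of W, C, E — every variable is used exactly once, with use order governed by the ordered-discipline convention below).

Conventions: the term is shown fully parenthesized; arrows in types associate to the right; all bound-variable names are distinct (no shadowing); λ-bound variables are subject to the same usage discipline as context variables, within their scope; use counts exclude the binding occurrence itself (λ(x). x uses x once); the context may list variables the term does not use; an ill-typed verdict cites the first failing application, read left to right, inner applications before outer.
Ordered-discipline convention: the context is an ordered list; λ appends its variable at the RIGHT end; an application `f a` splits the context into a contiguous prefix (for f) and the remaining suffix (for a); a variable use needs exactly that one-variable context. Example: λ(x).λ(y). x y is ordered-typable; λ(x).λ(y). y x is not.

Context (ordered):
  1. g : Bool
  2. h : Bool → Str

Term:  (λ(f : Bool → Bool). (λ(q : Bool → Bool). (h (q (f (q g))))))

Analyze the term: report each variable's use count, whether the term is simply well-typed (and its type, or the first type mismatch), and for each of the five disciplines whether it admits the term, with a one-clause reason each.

variable uses: g: 1×, h: 1×, f (λ-bound): 1×, q (λ-bound): 2×
use order (left to right): h, q, f, q, g
typing: well-typed at (Bool → Bool) → (Bool → Bool) → Str
ordered: ✗ — q ×2 used more than once (contraction)
linear: ✗ — q ×2 used more than once (contraction)
affine: ✗ — q ×2 used more than once (contraction)
relevant: ✓ — at least one use each (g, h, f, q)
unrestricted: ✓ — typability at (Bool → Bool) → (Bool → Bool) → Str is all that's needed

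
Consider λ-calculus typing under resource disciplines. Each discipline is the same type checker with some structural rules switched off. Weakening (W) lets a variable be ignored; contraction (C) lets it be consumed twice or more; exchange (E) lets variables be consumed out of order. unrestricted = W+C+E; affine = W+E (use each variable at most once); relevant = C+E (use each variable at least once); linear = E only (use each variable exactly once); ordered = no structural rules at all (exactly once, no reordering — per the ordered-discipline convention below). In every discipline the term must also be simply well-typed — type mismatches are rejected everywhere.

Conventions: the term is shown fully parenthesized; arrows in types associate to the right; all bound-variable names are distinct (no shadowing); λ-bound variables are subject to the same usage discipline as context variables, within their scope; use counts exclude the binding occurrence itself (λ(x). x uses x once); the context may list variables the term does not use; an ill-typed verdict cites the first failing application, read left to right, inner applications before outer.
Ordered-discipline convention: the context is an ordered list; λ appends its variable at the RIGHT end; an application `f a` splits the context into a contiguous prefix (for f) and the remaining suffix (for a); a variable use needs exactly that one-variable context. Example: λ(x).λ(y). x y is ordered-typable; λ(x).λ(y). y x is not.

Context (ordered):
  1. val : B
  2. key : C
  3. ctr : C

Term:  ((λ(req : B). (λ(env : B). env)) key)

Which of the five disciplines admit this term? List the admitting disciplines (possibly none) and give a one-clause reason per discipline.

admitting disciplines: none
counts: val: 0, key: 1, ctr: 0, req [bound]: 0, env [bound]: 1
order of uses: env, key
typing: ill-typed: an application expects B but receives C
ordered ✗ (fails simple typing)
linear ✗ (a type mismatch blocks all five)
affine ✗ (the type mismatch rejects it)
relevant ✗ (not simply typable)
unrestricted ✗ (fails simple typing)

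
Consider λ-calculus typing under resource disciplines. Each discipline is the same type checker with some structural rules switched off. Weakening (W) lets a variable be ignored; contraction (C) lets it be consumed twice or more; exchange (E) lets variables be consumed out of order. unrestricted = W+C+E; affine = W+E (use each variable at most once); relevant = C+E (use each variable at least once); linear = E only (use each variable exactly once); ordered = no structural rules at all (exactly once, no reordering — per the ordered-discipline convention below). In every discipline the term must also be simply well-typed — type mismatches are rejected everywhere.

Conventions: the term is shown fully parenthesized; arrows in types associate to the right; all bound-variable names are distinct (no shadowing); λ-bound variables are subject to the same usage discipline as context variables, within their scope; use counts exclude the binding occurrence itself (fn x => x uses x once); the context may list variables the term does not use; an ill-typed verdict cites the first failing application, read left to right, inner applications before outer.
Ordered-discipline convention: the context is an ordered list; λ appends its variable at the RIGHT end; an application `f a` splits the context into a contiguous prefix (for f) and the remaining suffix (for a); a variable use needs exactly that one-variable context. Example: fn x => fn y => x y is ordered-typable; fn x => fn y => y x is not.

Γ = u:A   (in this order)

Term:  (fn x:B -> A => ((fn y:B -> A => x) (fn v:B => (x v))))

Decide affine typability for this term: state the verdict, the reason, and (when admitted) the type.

no — x ×2 used more than once (contraction)
variable uses: u: 0; x (bound): 2; y (bound): 0; v (bound): 1
order of uses: x, x, v
typing: well-typed — term : (B -> A) -> B -> A
all disciplines: ordered ✗, linear ✗, affine ✗, relevant ✗, unrestricted ✓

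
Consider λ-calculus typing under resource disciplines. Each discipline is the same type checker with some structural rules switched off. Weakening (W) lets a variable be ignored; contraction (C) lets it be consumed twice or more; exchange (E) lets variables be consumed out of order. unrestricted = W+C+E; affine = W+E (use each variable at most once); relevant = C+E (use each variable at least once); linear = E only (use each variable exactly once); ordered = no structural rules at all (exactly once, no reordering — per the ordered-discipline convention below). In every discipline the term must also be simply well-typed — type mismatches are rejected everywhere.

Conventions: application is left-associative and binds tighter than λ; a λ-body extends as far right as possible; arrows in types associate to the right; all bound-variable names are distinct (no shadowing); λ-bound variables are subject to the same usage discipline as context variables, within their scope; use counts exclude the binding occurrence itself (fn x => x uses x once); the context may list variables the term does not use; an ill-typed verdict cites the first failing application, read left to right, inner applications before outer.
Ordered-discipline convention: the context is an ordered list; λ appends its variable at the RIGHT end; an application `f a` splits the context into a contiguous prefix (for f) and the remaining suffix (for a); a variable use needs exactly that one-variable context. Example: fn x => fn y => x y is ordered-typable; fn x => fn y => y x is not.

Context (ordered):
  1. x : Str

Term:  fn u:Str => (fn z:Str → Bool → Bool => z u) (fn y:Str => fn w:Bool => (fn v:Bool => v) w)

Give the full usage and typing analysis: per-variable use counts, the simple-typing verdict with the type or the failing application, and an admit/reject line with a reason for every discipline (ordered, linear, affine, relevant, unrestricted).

variable uses: x=0; u (λ-bound)=1; z (λ-bound)=1; y (λ-bound)=0; w (λ-bound)=1; v (λ-bound)=1
left-to-right use order: z, u, v, w
typing: the term checks, with type Str → Bool → Bool
ordered: ✗ — needs weakening: x, y unused
linear: ✗ — needs weakening: x, y unused
affine: ✓ — no duplicate uses among x, u, z, y, w, v
relevant: ✗ — needs weakening: x, y unused
unrestricted: ✓ — simply typable at Str → Bool → Bool; W, C, E all held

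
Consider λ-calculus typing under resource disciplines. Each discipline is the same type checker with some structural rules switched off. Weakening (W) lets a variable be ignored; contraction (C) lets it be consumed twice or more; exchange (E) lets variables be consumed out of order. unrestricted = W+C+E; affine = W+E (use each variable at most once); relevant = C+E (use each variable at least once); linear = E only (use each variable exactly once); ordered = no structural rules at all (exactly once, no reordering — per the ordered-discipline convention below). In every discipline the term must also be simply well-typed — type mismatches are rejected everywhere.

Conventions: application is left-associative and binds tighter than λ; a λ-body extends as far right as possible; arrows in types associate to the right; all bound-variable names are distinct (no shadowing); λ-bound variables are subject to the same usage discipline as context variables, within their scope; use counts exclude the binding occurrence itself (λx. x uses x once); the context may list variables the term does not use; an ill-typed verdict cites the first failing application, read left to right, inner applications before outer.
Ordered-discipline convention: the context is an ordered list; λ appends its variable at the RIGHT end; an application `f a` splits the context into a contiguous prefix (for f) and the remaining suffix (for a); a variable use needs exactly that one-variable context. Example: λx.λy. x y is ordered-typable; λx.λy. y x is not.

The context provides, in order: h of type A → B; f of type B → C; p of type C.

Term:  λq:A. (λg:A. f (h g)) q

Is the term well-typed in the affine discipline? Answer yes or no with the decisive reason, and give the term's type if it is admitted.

yes — at most one use each (h, f, p, q, g); term : A → C
usage: h=1, f=1, p=0, q (bound)=1, g (bound)=1
use order (left to right): f, h, g, q
typing: well-typed — term : A → C
per-discipline verdicts: ordered ✗; linear ✗; affine ✓; relevant ✗; unrestricted ✓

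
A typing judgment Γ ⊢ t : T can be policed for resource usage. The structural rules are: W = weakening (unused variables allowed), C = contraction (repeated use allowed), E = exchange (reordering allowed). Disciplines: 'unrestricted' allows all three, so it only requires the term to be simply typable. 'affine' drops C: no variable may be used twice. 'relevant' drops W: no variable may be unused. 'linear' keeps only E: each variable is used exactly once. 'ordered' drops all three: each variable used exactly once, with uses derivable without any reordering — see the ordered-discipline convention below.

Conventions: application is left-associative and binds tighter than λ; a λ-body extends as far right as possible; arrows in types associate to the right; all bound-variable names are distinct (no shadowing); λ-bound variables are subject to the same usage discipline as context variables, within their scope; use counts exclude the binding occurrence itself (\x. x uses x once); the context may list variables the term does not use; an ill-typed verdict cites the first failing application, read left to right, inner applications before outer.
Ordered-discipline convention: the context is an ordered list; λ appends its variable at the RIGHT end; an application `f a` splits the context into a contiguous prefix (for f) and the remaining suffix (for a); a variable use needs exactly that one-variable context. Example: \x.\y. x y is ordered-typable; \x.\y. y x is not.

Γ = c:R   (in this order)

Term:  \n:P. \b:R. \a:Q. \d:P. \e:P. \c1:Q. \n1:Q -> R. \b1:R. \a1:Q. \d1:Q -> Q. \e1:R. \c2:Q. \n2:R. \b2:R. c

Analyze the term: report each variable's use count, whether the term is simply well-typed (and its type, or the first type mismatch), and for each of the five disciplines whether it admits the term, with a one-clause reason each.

counts: c ×1, n (λ-bound) ×0, b (λ-bound) ×0, a (λ-bound) ×0, d (λ-bound) ×0, e (λ-bound) ×0, c1 (λ-bound) ×0, n1 (λ-bound) ×0, b1 (λ-bound) ×0, a1 (λ-bound) ×0, d1 (λ-bound) ×0, e1 (λ-bound) ×0, c2 (λ-bound) ×0, n2 (λ-bound) ×0, b2 (λ-bound) ×0
use order (left to right): c
typing: the term checks, with type P -> R -> Q -> P -> P -> Q -> (Q -> R) -> R -> Q -> (Q -> Q) -> R -> Q -> R -> R -> R
ordered: ✗ — n, b, a, d, e, c1, n1, b1, a1, d1, e1, c2, n2, b2 left unused
linear: ✗ — n, b, a, d, e, c1, n1, b1, a1, d1, e1, c2, n2, b2 left unused
affine: ✓ — c, n, b, a, d, e, c1, n1, b1, a1, d1, e1, c2, n2, b2: no repeats, contraction unneeded
relevant: ✗ — n, b, a, d, e, c1, n1, b1, a1, d1, e1, c2, n2, b2 left unused
unrestricted: ✓ — typability at P -> R -> Q -> P -> P -> Q -> (Q -> R) -> R -> Q -> (Q -> Q) -> R -> Q -> R -> R -> R is all that's needed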